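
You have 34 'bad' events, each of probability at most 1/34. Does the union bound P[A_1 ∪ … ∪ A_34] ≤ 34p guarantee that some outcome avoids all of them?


Union bound: P[∪_{i=1}^{34} A_i] ≤ Σ_i P[A_i] ≤ 34·p = 34·(1/34) = 1.
Numerically: 1 ≈ 1.0000000.
Is 1 < 1? NO.
Since the bound 1 is ≥ 1, the union bound is uninformative here; it does NOT by itself certify existence.

34·p = 1 ≈ 1.0000000; existence NOT certified by the union bound.


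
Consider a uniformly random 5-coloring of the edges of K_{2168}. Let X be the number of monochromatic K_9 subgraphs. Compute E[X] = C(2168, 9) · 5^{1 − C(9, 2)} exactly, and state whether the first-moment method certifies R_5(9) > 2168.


E[X] = C(2168, 9) · 5^{1 − 36} = 2867804175977929537095120 · 5^{−35} = 2867804175977929537095120/2910383045673370361328125.
As a reduced fraction: E[X] = 573560835195585907419024/582076609134674072265625 ≈ 0.985.
Is E[X] < 1? YES.
Since E[X] < 1, there exists a 5-coloring of K_{2168} with no monochromatic K_9; hence R_5(9) > 2168.

E[X] = 573560835195585907419024/582076609134674072265625 ≈ 0.985; E[X] < 1, so R_5(9) > 2168.


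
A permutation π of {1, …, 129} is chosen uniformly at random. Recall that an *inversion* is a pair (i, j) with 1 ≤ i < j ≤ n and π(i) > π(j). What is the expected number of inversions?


Write X = Σ X_I over the C(129, 2) = 8256 pairs i < j, with X_I the indicator of one inversion.
There are 8256 indicators.
For each fixed pair i < j, the values π(i) and π(j) are two distinct elements of {1, …, 129} in uniformly random order; by symmetry P[π(i) > π(j)] = 1/2.
By linearity: E[X] = 8256 · (1/2) = C(129, 2) · (1/2) = 8256/2 = 4128 ≈ 4128.000000.

E[X] = 4128 = 4128.000000.


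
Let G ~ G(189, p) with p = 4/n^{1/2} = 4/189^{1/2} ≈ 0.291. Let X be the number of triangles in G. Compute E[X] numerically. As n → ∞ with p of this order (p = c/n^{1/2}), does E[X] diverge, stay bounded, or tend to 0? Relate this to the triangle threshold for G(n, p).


Number of potential triangles: C(189, 3) = 1107414.
Each occurs with probability p³ ≈ (0.291)³ ≈ 2.463130e-02.
By linearity: E[X] = C(189, 3)·p³ ≈ 1107414 · 2.463130e-02 ≈ 27277.0423.
Since α = 1/2 < 1, p = c/n^{1/2} ≫ 1/n is above the triangle threshold p ~ 1/n. Asymptotically E[X] ~ (c³/6)·n^{3(1−α)} = (4³/6)·n^{1.5} → ∞; triangles are abundant w.h.p.

E[X] ≈ 27277.0423; in regime p = Θ(1/n^{1/2}) E[X] diverges (above the triangle threshold p ~ 1/n).


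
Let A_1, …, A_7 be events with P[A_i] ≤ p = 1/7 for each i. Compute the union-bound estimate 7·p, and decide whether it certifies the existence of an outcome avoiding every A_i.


Union bound: P[∪_{i=1}^{7} A_i] ≤ Σ_i P[A_i] ≤ 7·p = 7·(1/7) = 1.
Numerically: 1 ≈ 1.0000000.
Is 1 < 1? NO.
Since the bound 1 is ≥ 1, the union bound is uninformative here; it does NOT by itself certify existence.

7·p = 1 ≈ 1.0000000; existence NOT certified by the union bound.


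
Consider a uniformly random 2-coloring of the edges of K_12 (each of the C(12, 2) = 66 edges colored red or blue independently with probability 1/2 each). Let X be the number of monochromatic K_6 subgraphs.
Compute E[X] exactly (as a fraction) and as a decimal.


Let X = Σ_S X_S over the C(12, 6) = 924 subsets S of size 6, where X_S = 1 if the K_6 on S is monochromatic.
For a fixed S, the K_6 on S has C(6, 2) = 15 edges. P[all 15 edges red] = (1/2)^15, and likewise for blue, so P[monochromatic] = 2·(1/2)^15 = 2^{1 − 15} = 1/16384.
By linearity of expectation: E[X] = C(12, 6) · 2^{1 − 15} = 924 · 1/16384 = 231/4096.
Numerically: E[X] ≈ 0.0564.

E[X] = C(12,6)·2^(1−C(6,2)) = 231/4096 ≈ 0.0564.


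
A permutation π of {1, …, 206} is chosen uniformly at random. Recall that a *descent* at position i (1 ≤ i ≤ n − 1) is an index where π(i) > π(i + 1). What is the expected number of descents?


Write X = Σ X_I over i = 1, …, 205, with X_I the indicator of one descent.
There are 205 indicators.
For each fixed i, the pair (π(i), π(i+1)) is a uniformly random ordered pair of distinct values from {1, …, 206}; by symmetry P[π(i) > π(i+1)] = 1/2.
By linearity: E[X] = 205 · (1/2) = (206 − 1) · (1/2) = 205/2 ≈ 102.50000.

E[X] = 205/2 = 102.50000.


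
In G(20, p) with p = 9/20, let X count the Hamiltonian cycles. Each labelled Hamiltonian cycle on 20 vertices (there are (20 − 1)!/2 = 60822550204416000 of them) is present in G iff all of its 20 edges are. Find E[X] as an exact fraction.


K_20 has (20 − 1)!/2 = 60822550204416000 labelled Hamiltonian cycles.
For each such Hamiltonian cycle H, let X_H = 1 if all 20 edges of H are present in G. Then P[X_H = 1] = p^{20} = (9/20)^{20} = 12157665459056928801/104857600000000000000000000.
Summing the indicators: E[X] = Σ_H E[X_H] = 60822550204416000 · p^{20} = 60822550204416000 · 12157665459056928801/104857600000000000000000000 = 180532279724605553545860280221/25600000000000000000.
Numerically: E[X] ≈ 7.05204e+09.

E[X] = 60822550204416000 · (9/20)^{20} = 180532279724605553545860280221/25600000000000000000 ≈ 7.05204e+09.


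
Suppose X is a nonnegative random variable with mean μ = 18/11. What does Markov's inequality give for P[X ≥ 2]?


μ = E[X] = 18/11, a = 2.
Markov: P[X ≥ 2] ≤ μ/a = (18/11)/2 = 9/11.
Numerically: ≈ 0.818182.
(Since a = 2 > μ = 1.636364, the bound 9/11 is < 1 and informative.)

P[X ≥ 2] ≤ 9/11 ≈ 0.818182.


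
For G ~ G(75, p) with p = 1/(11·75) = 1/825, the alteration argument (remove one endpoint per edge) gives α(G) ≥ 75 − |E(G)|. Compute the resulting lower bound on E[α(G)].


E[|E(G)|] = C(75, 2)·p = 2775 · (1/825) = 37/11.
E[α(G)] ≥ n − E[|E(G)|] = 75 − 37/11 = 788/11.
Numerically: ≈ 71.636.
(This is only a lower bound; the true E[α(G)] may be larger.)

E[α(G)] ≥ 788/11 ≈ 71.636.


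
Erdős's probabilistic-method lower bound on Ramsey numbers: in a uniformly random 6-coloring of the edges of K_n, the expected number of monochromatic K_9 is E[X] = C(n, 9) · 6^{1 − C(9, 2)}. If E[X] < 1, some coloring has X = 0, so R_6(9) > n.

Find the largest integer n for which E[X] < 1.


We need C(n, 9) · 6^{1 − 36} < 1, i.e. C(n, 9) < 6^{36 − 1} = 1719070799748422591028658176.
Check values of n near the boundary:
  n = 4405: C(4405, 9) = 1706862792900636302463627150; 1706862792900636302463627150 < 1719070799748422591028658176? YES
  n = 4406: C(4406, 9) = 1710356485221788389505285700; 1710356485221788389505285700 < 1719070799748422591028658176? YES
  n = 4407: C(4407, 9) = 1713856532599459170657070050; 1713856532599459170657070050 < 1719070799748422591028658176? YES
  n = 4408: C(4408, 9) = 1717362945146264156457459600; 1717362945146264156457459600 < 1719070799748422591028658176? YES
  n = 4409: C(4409, 9) = 1720875732988608787686577131; 1720875732988608787686577131 < 1719070799748422591028658176? NO
The largest n with C(n, 9) < 1719070799748422591028658176 is n = 4408 (where E[X] = 35778394690547169926197075/35813974994758803979763712 ≈ 0.999). Hence R_6(9) > 4408, i.e. R_6(9) ≥ 4409.

Largest n = 4408; hence R_6(9) > 4408.


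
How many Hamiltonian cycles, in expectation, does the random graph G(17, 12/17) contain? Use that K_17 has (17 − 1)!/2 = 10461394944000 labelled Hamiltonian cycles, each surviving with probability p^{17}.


K_17 has (17 − 1)!/2 = 10461394944000 labelled Hamiltonian cycles.
For each such Hamiltonian cycle H, let X_H = 1 if all 17 edges of H are present in G. Then P[X_H = 1] = p^{17} = (12/17)^{17} = 2218611106740436992/827240261886336764177.
By linearity: E[X] = Σ_H E[X_H] = 10461394944000 · p^{17} = 10461394944000 · 2218611106740436992/827240261886336764177 = 23209767014756651868459368448000/827240261886336764177.
Numerically: E[X] ≈ 2.80569e+10.

E[X] = 10461394944000 · (12/17)^{17} = 23209767014756651868459368448000/827240261886336764177 ≈ 2.80569e+10.


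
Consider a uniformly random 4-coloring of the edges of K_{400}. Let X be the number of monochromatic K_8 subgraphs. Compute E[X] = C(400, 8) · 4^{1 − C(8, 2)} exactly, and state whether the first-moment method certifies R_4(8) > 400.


E[X] = C(400, 8) · 4^{1 − 28} = 15148408086508950 · 4^{−27} = 15148408086508950/18014398509481984.
As a reduced fraction: E[X] = 7574204043254475/9007199254740992 ≈ 0.840906.
Is E[X] < 1? YES.
Since E[X] < 1, there exists a 4-coloring of K_{400} with no monochromatic K_8; hence R_4(8) > 400.

E[X] = 7574204043254475/9007199254740992 ≈ 0.840906; E[X] < 1, so R_4(8) > 400.


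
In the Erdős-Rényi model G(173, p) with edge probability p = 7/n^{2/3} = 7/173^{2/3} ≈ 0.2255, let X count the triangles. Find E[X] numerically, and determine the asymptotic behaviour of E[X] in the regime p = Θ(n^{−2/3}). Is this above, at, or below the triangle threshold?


Number of potential triangles: C(173, 3) = 848046.
Each occurs with probability p³ ≈ (0.2255)³ ≈ 1.146046e-02.
By linearity: E[X] = C(173, 3)·p³ ≈ 848046 · 1.146046e-02 ≈ 9718.9942.
Since α = 2/3 < 1, p = c/n^{2/3} ≫ 1/n is above the triangle threshold p ~ 1/n. Asymptotically E[X] ~ (c³/6)·n^{3(1−α)} = (7³/6)·n^{1} → ∞; triangles are abundant w.h.p.

E[X] ≈ 9718.9942; in regime p = Θ(1/n^{2/3}) E[X] diverges (above the triangle threshold p ~ 1/n).


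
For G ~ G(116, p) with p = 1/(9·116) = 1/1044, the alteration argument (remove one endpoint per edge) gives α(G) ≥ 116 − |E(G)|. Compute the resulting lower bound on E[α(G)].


E[|E(G)|] = C(116, 2)·p = 6670 · (1/1044) = 115/18.
E[α(G)] ≥ n − E[|E(G)|] = 116 − 115/18 = 1973/18.
Numerically: ≈ 109.611111.
(This is only a lower bound; the true E[α(G)] may be larger.)

E[α(G)] ≥ 1973/18 ≈ 109.611111.


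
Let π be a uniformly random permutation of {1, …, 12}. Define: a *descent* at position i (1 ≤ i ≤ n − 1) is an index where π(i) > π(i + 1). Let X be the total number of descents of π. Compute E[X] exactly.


Write X = Σ X_I over i = 1, …, 11, with X_I the indicator of one descent.
There are 11 indicators.
For each fixed i, the pair (π(i), π(i+1)) is a uniformly random ordered pair of distinct values from {1, …, 12}; by symmetry P[π(i) > π(i+1)] = 1/2.
By linearity: E[X] = 11 · (1/2) = (12 − 1) · (1/2) = 11/2 ≈ 5.50000.

E[X] = 11/2 = 5.50000.


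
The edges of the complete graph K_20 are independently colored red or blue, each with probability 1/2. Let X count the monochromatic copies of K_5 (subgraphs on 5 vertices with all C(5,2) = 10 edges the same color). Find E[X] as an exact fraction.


Let X = Σ_S X_S over the C(20, 5) = 15504 subsets S of size 5, where X_S = 1 if the K_5 on S is monochromatic.
For a fixed S, the K_5 on S has C(5, 2) = 10 edges. P[all 10 edges red] = (1/2)^10, and likewise for blue, so P[monochromatic] = 2·(1/2)^10 = 2^{1 − 10} = 1/512.
By linearity: E[X] = C(20, 5) · 2^{1 − 10} = 15504 · 1/512 = 969/32.
Numerically: E[X] ≈ 30.28125.

E[X] = C(20,5)·2^(1−C(5,2)) = 969/32 ≈ 30.28125.


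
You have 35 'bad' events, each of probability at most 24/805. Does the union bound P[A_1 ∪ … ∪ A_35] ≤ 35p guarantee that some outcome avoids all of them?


Union bound: P[∪_{i=1}^{35} A_i] ≤ Σ_i P[A_i] ≤ 35·p = 35·(24/805) = 24/23.
Numerically: 24/23 ≈ 1.043.
Is 24/23 < 1? NO.
Since the bound 24/23 is ≥ 1, the union bound is uninformative here; it does NOT by itself certify existence.

35·p = 24/23 ≈ 1.043; existence NOT certified by the union bound.


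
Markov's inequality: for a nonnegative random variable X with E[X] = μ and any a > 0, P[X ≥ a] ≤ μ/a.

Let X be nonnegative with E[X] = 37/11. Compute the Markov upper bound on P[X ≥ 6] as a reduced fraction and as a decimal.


μ = E[X] = 37/11, a = 6.
Markov: P[X ≥ 6] ≤ μ/a = (37/11)/6 = 37/66.
Numerically: ≈ 0.56061.
(Since a = 6 > μ = 3.36364, the bound 37/66 is < 1 and informative.)

P[X ≥ 6] ≤ 37/66 ≈ 0.56061.


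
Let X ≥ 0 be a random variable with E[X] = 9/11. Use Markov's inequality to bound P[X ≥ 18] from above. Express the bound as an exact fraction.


μ = E[X] = 9/11, a = 18.
Markov: P[X ≥ 18] ≤ μ/a = (9/11)/18 = 1/22.
Numerically: ≈ 0.045455.
(Since a = 18 > μ = 0.818182, the bound 1/22 is < 1 and informative.)

P[X ≥ 18] ≤ 1/22 ≈ 0.045455.


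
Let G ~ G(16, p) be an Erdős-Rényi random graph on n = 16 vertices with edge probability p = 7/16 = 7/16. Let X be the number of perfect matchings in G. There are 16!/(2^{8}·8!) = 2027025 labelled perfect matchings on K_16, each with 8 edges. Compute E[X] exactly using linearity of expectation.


K_16 has 16!/(2^{8}·8!) = 2027025 labelled perfect matchings.
For each such perfect matching H, let X_H = 1 if all 8 edges of H are present in G. Then P[X_H = 1] = p^{8} = (7/16)^{8} = 5764801/4294967296.
By linearity of expectation: E[X] = Σ_H E[X_H] = 2027025 · p^{8} = 2027025 · 5764801/4294967296 = 11685395747025/4294967296.
Numerically: E[X] ≈ 2720.72.

E[X] = 2027025 · (7/16)^{8} = 11685395747025/4294967296 ≈ 2720.72.


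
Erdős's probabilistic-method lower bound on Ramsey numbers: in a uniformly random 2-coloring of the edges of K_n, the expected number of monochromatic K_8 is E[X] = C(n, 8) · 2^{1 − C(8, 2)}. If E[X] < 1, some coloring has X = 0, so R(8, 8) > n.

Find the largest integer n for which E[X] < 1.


We need C(n, 8) · 2^{1 − 28} < 1, i.e. C(n, 8) < 2^{28 − 1} = 134217728.
Check values of n near the boundary:
  n = 40: C(40, 8) = 76904685; 76904685 < 134217728? YES
  n = 41: C(41, 8) = 95548245; 95548245 < 134217728? YES
  n = 42: C(42, 8) = 118030185; 118030185 < 134217728? YES
  n = 43: C(43, 8) = 145008513; 145008513 < 134217728? NO
The largest n with C(n, 8) < 134217728 is n = 42 (where E[X] = 118030185/134217728 ≈ 0.879). Hence R(8, 8) > 42, i.e. R(8, 8) ≥ 43.

Largest n = 42; hence R(8, 8) > 42.


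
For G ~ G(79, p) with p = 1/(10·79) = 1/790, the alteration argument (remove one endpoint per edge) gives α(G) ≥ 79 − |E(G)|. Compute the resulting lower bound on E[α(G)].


E[|E(G)|] = C(79, 2)·p = 3081 · (1/790) = 39/10.
E[α(G)] ≥ n − E[|E(G)|] = 79 − 39/10 = 751/10.
Numerically: ≈ 75.100.
(This is only a lower bound; the true E[α(G)] may be larger.)

E[α(G)] ≥ 751/10 ≈ 75.100.


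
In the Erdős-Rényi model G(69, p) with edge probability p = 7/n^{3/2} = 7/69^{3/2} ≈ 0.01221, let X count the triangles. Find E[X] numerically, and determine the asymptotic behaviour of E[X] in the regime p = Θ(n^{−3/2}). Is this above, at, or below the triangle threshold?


Number of potential triangles: C(69, 3) = 52394.
Each occurs with probability p³ ≈ (0.01221)³ ≈ 1.821685e-06.
By linearity: E[X] = C(69, 3)·p³ ≈ 52394 · 1.821685e-06 ≈ 0.0954.
Since α = 3/2 > 1, p = c/n^{3/2} = o(1/n) is below the triangle threshold p ~ 1/n. Asymptotically E[X] ~ (c³/6)·n^{3(1−α)} = (7³/6)·n^{-1.5} → 0, so by Markov's inequality G has no triangles w.h.p.

E[X] ≈ 0.0954; in regime p = Θ(1/n^{3/2}) E[X] tends to 0 (below the triangle threshold p ~ 1/n).


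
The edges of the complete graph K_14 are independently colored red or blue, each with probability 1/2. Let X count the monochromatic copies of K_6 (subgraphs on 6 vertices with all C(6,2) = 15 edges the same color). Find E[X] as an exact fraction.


Let X = Σ_S X_S over the C(14, 6) = 3003 subsets S of size 6, where X_S = 1 if the K_6 on S is monochromatic.
For a fixed S, the K_6 on S has C(6, 2) = 15 edges. P[all 15 edges red] = (1/2)^15, and likewise for blue, so P[monochromatic] = 2·(1/2)^15 = 2^{1 − 15} = 1/16384.
By linearity of expectation: E[X] = C(14, 6) · 2^{1 − 15} = 3003 · 1/16384 = 3003/16384.
Numerically: E[X] ≈ 0.183289.

E[X] = C(14,6)·2^(1−C(6,2)) = 3003/16384 ≈ 0.183289.


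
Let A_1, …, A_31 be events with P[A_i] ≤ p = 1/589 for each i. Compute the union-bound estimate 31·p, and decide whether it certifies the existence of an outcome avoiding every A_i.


Union bound: P[∪_{i=1}^{31} A_i] ≤ Σ_i P[A_i] ≤ 31·p = 31·(1/589) = 1/19.
Numerically: 1/19 ≈ 0.0526.
Is 1/19 < 1? YES.
Since P[∪ A_i] ≤ 1/19 < 1, the complement has P[∩ A_i^c] ≥ 1 − 1/19 = 18/19 > 0, so some outcome avoids every A_i.

31·p = 1/19 ≈ 0.0526; existence CERTIFIED by the union bound.


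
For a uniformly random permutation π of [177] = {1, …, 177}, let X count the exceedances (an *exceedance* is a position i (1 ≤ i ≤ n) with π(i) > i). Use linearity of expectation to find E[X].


Write X = Σ_{i=1}^{177} X_i, where X_i = 1_{π(i) > i}.
For each fixed i, π(i) is uniform over {1, …, 177} (marginal of a uniform permutation), so P[π(i) > i] = (n − i)/n. Summing: Σ_{i=1}^{177} (n − i)/n = (0 + 1 + … + 176)/177 = 177(177 − 1)/(2·177) = (177 − 1)/2.
Hence E[X] = Σ_{i=1}^{177} (177 − i)/177 = 88 ≈ 88.000.

E[X] = 88 = 88.000.


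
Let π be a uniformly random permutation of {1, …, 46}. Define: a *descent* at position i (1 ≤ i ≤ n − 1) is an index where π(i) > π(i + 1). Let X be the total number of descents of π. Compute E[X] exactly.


Write X = Σ X_I over i = 1, …, 45, with X_I the indicator of one descent.
There are 45 indicators.
For each fixed i, the pair (π(i), π(i+1)) is a uniformly random ordered pair of distinct values from {1, …, 46}; by symmetry P[π(i) > π(i+1)] = 1/2.
By linearity: E[X] = 45 · (1/2) = (46 − 1) · (1/2) = 45/2 ≈ 22.5000.

E[X] = 45/2 = 22.5000.


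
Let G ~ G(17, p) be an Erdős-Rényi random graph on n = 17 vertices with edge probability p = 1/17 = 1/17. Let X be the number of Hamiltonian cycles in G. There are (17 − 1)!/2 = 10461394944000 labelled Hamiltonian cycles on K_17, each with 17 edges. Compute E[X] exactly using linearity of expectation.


K_17 has (17 − 1)!/2 = 10461394944000 labelled Hamiltonian cycles.
For each such Hamiltonian cycle H, let X_H = 1 if all 17 edges of H are present in G. Then P[X_H = 1] = p^{17} = (1/17)^{17} = 1/827240261886336764177.
Summing the indicators: E[X] = Σ_H E[X_H] = 10461394944000 · p^{17} = 10461394944000 · 1/827240261886336764177 = 10461394944000/827240261886336764177.
Numerically: E[X] ≈ 1.26461e-08.

E[X] = 10461394944000 · (1/17)^{17} = 10461394944000/827240261886336764177 ≈ 1.26461e-08.


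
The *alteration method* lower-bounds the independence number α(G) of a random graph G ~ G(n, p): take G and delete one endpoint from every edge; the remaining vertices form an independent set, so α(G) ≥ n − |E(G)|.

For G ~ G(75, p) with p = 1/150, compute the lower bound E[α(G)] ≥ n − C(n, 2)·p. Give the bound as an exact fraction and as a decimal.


E[|E(G)|] = C(75, 2)·p = 2775 · (1/150) = 37/2.
E[α(G)] ≥ n − E[|E(G)|] = 75 − 37/2 = 113/2.
Numerically: ≈ 56.5000.
(This is only a lower bound; the true E[α(G)] may be larger.)

E[α(G)] ≥ 113/2 ≈ 56.5000.


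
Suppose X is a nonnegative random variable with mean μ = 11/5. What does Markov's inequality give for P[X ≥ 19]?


μ = E[X] = 11/5, a = 19.
Markov: P[X ≥ 19] ≤ μ/a = (11/5)/19 = 11/95.
Numerically: ≈ 0.11579.
(Since a = 19 > μ = 2.20000, the bound 11/95 is < 1 and informative.)

P[X ≥ 19] ≤ 11/95 ≈ 0.11579.


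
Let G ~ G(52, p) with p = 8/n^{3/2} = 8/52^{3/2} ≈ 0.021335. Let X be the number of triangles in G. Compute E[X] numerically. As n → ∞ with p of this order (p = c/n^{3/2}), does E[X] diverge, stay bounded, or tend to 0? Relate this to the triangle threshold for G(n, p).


Number of potential triangles: C(52, 3) = 22100.
Each occurs with probability p³ ≈ (0.021335)³ ≈ 9.7107979e-06.
By linearity: E[X] = C(52, 3)·p³ ≈ 22100 · 9.7107979e-06 ≈ 0.21461.
Since α = 3/2 > 1, p = c/n^{3/2} = o(1/n) is below the triangle threshold p ~ 1/n. Asymptotically E[X] ~ (c³/6)·n^{3(1−α)} = (8³/6)·n^{-1.5} → 0, so by Markov's inequality G has no triangles w.h.p.

E[X] ≈ 0.21461; in regime p = Θ(1/n^{3/2}) E[X] tends to 0 (below the triangle threshold p ~ 1/n).


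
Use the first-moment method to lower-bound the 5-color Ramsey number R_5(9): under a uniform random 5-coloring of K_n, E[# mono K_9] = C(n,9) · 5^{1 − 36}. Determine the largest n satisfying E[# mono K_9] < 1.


We need C(n, 9) · 5^{1 − 36} < 1, i.e. C(n, 9) < 5^{36 − 1} = 2910383045673370361328125.
Check values of n near the boundary:
  n = 2170: C(2170, 9) = 2891746779868845075610510; 2891746779868845075610510 < 2910383045673370361328125? YES
  n = 2171: C(2171, 9) = 2903784578674959601827205; 2903784578674959601827205 < 2910383045673370361328125? YES
  n = 2172: C(2172, 9) = 2915866900084148060642020; 2915866900084148060642020 < 2910383045673370361328125? NO
The largest n with C(n, 9) < 2910383045673370361328125 is n = 2171 (where E[X] = 580756915734991920365441/582076609134674072265625 ≈ 0.997733). Hence R_5(9) > 2171, i.e. R_5(9) ≥ 2172.

Largest n = 2171; hence R_5(9) > 2171.


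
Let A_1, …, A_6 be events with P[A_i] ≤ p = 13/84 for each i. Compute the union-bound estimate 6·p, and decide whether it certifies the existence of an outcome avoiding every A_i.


Union bound: P[∪_{i=1}^{6} A_i] ≤ Σ_i P[A_i] ≤ 6·p = 6·(13/84) = 13/14.
Numerically: 13/14 ≈ 0.9286.
Is 13/14 < 1? YES.
Since P[∪ A_i] ≤ 13/14 < 1, the complement has P[∩ A_i^c] ≥ 1 − 13/14 = 1/14 > 0, so some outcome avoids every A_i.

6·p = 13/14 ≈ 0.9286; existence CERTIFIED by the union bound.


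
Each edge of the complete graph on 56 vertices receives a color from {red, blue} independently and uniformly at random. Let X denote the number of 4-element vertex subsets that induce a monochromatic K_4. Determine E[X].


Let X = Σ_S X_S over the C(56, 4) = 367290 subsets S of size 4, where X_S = 1 if the K_4 on S is monochromatic.
For a fixed S, the K_4 on S has C(4, 2) = 6 edges. P[all 6 edges red] = (1/2)^6, and likewise for blue, so P[monochromatic] = 2·(1/2)^6 = 2^{1 − 6} = 1/32.
By linearity of expectation: E[X] = C(56, 4) · 2^{1 − 6} = 367290 · 1/32 = 183645/16.
Numerically: E[X] ≈ 11477.8125.

E[X] = C(56,4)·2^(1−C(4,2)) = 183645/16 ≈ 11477.8125.


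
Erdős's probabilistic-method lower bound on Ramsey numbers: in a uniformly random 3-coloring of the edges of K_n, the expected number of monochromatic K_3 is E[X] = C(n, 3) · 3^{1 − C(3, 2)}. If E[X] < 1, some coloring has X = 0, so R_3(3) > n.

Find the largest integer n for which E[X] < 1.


We need C(n, 3) · 3^{1 − 3} < 1, i.e. C(n, 3) < 3^{3 − 1} = 9.
Check values of n near the boundary:
  n = 3: C(3, 3) = 1; 1 < 9? YES
  n = 4: C(4, 3) = 4; 4 < 9? YES
  n = 5: C(5, 3) = 10; 10 < 9? NO
  n = 6: C(6, 3) = 20; 20 < 9? NO
The largest n with C(n, 3) < 9 is n = 4 (where E[X] = 4/9 ≈ 0.4444). Hence R_3(3) > 4, i.e. R_3(3) ≥ 5.

Largest n = 4; hence R_3(3) > 4.


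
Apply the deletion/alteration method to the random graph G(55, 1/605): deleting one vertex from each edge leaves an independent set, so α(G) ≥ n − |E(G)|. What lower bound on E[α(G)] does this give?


E[|E(G)|] = C(55, 2)·p = 1485 · (1/605) = 27/11.
E[α(G)] ≥ n − E[|E(G)|] = 55 − 27/11 = 578/11.
Numerically: ≈ 52.545455.
(This is only a lower bound; the true E[α(G)] may be larger.)

E[α(G)] ≥ 578/11 ≈ 52.545455.


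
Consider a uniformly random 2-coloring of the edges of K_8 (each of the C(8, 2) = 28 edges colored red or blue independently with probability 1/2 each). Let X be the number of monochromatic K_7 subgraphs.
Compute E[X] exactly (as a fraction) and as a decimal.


Let X = Σ_S X_S over the C(8, 7) = 8 subsets S of size 7, where X_S = 1 if the K_7 on S is monochromatic.
For a fixed S, the K_7 on S has C(7, 2) = 21 edges. P[all 21 edges red] = (1/2)^21, and likewise for blue, so P[monochromatic] = 2·(1/2)^21 = 2^{1 − 21} = 1/1048576.
By linearity of expectation: E[X] = C(8, 7) · 2^{1 − 21} = 8 · 1/1048576 = 1/131072.
Numerically: E[X] ≈ 0.000008.

E[X] = C(8,7)·2^(1−C(7,2)) = 1/131072 ≈ 0.000008.


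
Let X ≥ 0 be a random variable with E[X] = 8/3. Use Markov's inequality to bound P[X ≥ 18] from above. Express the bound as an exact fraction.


μ = E[X] = 8/3, a = 18.
Markov: P[X ≥ 18] ≤ μ/a = (8/3)/18 = 4/27.
Numerically: ≈ 0.1481.
(Since a = 18 > μ = 2.6667, the bound 4/27 is < 1 and informative.)

P[X ≥ 18] ≤ 4/27 ≈ 0.1481.


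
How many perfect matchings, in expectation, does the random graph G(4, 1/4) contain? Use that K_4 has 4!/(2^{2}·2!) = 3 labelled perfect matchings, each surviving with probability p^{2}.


K_4 has 4!/(2^{2}·2!) = 3 labelled perfect matchings.
For each such perfect matching H, let X_H = 1 if all 2 edges of H are present in G. Then P[X_H = 1] = p^{2} = (1/4)^{2} = 1/16.
By linearity: E[X] = Σ_H E[X_H] = 3 · p^{2} = 3 · 1/16 = 3/16.
Numerically: E[X] ≈ 0.1875.

E[X] = 3 · (1/4)^{2} = 3/16 ≈ 0.1875.


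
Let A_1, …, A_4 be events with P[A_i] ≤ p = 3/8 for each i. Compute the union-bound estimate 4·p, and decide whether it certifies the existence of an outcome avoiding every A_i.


Union bound: P[∪_{i=1}^{4} A_i] ≤ Σ_i P[A_i] ≤ 4·p = 4·(3/8) = 3/2.
Numerically: 3/2 ≈ 1.500.
Is 3/2 < 1? NO.
Since the bound 3/2 is ≥ 1, the union bound is uninformative here; it does NOT by itself certify existence.

4·p = 3/2 ≈ 1.500; existence NOT certified by the union bound.


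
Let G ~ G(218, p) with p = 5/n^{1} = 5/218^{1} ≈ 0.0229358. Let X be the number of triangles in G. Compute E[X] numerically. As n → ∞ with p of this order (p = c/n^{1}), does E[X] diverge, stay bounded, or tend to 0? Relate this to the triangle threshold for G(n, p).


Number of potential triangles: C(218, 3) = 1703016.
Each occurs with probability p³ ≈ (0.0229358)³ ≈ 1.20653669e-05.
By linearity: E[X] = C(218, 3)·p³ ≈ 1703016 · 1.20653669e-05 ≈ 20.547513.
Here α = 1, so p = 5/n is exactly at the triangle threshold p ~ 1/n. Asymptotically E[X] → c³/6 = 5³/6 = 125/6 ≈ 20.833333, a bounded constant. In this regime the triangle count is asymptotically Poisson(c³/6).

E[X] ≈ 20.547513; in regime p = Θ(1/n^{1}) E[X] stays bounded (at the triangle threshold p ~ 1/n).


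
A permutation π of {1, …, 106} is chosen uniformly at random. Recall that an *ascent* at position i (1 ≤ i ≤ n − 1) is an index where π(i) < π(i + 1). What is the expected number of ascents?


Write X = Σ X_I over i = 1, …, 105, with X_I the indicator of one ascent.
There are 105 indicators.
For each fixed i, the pair (π(i), π(i+1)) is a uniformly random ordered pair of distinct values from {1, …, 106}; by symmetry P[π(i) < π(i+1)] = 1/2.
By linearity: E[X] = 105 · (1/2) = (106 − 1) · (1/2) = 105/2 ≈ 52.5000.

E[X] = 105/2 = 52.5000.


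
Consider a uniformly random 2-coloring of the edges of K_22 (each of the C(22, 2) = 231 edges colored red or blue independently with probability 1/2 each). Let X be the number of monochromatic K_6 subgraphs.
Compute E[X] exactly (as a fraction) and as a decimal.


Let X = Σ_S X_S over the C(22, 6) = 74613 subsets S of size 6, where X_S = 1 if the K_6 on S is monochromatic.
For a fixed S, the K_6 on S has C(6, 2) = 15 edges. P[all 15 edges red] = (1/2)^15, and likewise for blue, so P[monochromatic] = 2·(1/2)^15 = 2^{1 − 15} = 1/16384.
By linearity: E[X] = C(22, 6) · 2^{1 − 15} = 74613 · 1/16384 = 74613/16384.
Numerically: E[X] ≈ 4.5540.

E[X] = C(22,6)·2^(1−C(6,2)) = 74613/16384 ≈ 4.5540.


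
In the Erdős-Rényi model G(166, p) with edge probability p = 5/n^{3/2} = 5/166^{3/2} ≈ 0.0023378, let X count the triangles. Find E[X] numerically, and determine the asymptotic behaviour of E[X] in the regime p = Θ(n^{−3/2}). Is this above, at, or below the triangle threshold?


Number of potential triangles: C(166, 3) = 748660.
Each occurs with probability p³ ≈ (0.0023378)³ ≈ 1.27768447e-08.
By linearity: E[X] = C(166, 3)·p³ ≈ 748660 · 1.27768447e-08 ≈ 0.009566.
Since α = 3/2 > 1, p = c/n^{3/2} = o(1/n) is below the triangle threshold p ~ 1/n. Asymptotically E[X] ~ (c³/6)·n^{3(1−α)} = (5³/6)·n^{-1.5} → 0, so by Markov's inequality G has no triangles w.h.p.

E[X] ≈ 0.009566; in regime p = Θ(1/n^{3/2}) E[X] tends to 0 (below the triangle threshold p ~ 1/n).


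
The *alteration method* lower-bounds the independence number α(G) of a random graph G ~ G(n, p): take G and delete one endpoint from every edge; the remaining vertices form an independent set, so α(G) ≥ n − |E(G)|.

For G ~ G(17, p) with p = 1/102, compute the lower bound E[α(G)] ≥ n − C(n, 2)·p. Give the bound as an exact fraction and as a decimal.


E[|E(G)|] = C(17, 2)·p = 136 · (1/102) = 4/3.
E[α(G)] ≥ n − E[|E(G)|] = 17 − 4/3 = 47/3.
Numerically: ≈ 15.66667.
(This is only a lower bound; the true E[α(G)] may be larger.)

E[α(G)] ≥ 47/3 ≈ 15.66667.


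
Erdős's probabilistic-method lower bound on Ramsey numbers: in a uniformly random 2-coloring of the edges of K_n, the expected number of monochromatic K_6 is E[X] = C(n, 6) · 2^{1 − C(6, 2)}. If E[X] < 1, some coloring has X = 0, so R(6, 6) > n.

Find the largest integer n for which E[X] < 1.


We need C(n, 6) · 2^{1 − 15} < 1, i.e. C(n, 6) < 2^{15 − 1} = 16384.
Check values of n near the boundary:
  n = 15: C(15, 6) = 5005; 5005 < 16384? YES
  n = 16: C(16, 6) = 8008; 8008 < 16384? YES
  n = 17: C(17, 6) = 12376; 12376 < 16384? YES
  n = 18: C(18, 6) = 18564; 18564 < 16384? NO
The largest n with C(n, 6) < 16384 is n = 17 (where E[X] = 1547/2048 ≈ 0.7553711). Hence R(6, 6) > 17, i.e. R(6, 6) ≥ 18.

Largest n = 17; hence R(6, 6) > 17.


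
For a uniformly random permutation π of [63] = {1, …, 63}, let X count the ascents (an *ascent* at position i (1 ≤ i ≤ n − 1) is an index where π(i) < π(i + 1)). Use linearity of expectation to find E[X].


Write X = Σ X_I over i = 1, …, 62, with X_I the indicator of one ascent.
There are 62 indicators.
For each fixed i, the pair (π(i), π(i+1)) is a uniformly random ordered pair of distinct values from {1, …, 63}; by symmetry P[π(i) < π(i+1)] = 1/2.
By linearity: E[X] = 62 · (1/2) = (63 − 1) · (1/2) = 31 ≈ 31.00000.

E[X] = 31 = 31.00000.


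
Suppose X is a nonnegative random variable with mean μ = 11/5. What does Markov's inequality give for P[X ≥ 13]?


μ = E[X] = 11/5, a = 13.
Markov: P[X ≥ 13] ≤ μ/a = (11/5)/13 = 11/65.
Numerically: ≈ 0.169.
(Since a = 13 > μ = 2.200, the bound 11/65 is < 1 and informative.)

P[X ≥ 13] ≤ 11/65 ≈ 0.169.


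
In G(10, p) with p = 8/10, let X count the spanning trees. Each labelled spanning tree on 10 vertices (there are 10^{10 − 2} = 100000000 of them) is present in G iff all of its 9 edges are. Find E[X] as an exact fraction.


K_10 has 10^{10 − 2} = 100000000 labelled spanning trees.
For each such spanning tree H, let X_H = 1 if all 9 edges of H are present in G. Then P[X_H = 1] = p^{9} = (4/5)^{9} = 262144/1953125.
By linearity: E[X] = Σ_H E[X_H] = 100000000 · p^{9} = 100000000 · 262144/1953125 = 67108864/5.
Numerically: E[X] ≈ 1.3422e+07.

E[X] = 100000000 · (4/5)^{9} = 67108864/5 ≈ 1.3422e+07.


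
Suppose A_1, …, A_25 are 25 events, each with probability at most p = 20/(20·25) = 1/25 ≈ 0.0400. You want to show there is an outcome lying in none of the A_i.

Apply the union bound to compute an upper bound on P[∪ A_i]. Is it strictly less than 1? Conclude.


Union bound: P[∪_{i=1}^{25} A_i] ≤ Σ_i P[A_i] ≤ 25·p = 25·(1/25) = 1.
Numerically: 1 ≈ 1.0000.
Is 1 < 1? NO.
Since the bound 1 is ≥ 1, the union bound is uninformative here; it does NOT by itself certify existence.

25·p = 1 ≈ 1.0000; existence NOT certified by the union bound.


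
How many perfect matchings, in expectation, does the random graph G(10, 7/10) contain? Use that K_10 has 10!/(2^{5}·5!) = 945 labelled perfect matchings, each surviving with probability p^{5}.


K_10 has 10!/(2^{5}·5!) = 945 labelled perfect matchings.
For each such perfect matching H, let X_H = 1 if all 5 edges of H are present in G. Then P[X_H = 1] = p^{5} = (7/10)^{5} = 16807/100000.
By linearity of expectation: E[X] = Σ_H E[X_H] = 945 · p^{5} = 945 · 16807/100000 = 3176523/20000.
Numerically: E[X] ≈ 159.

E[X] = 945 · (7/10)^{5} = 3176523/20000 ≈ 159.


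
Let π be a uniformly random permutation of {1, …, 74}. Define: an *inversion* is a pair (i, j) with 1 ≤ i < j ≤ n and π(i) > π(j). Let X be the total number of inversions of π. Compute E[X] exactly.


Write X = Σ X_I over the C(74, 2) = 2701 pairs i < j, with X_I the indicator of one inversion.
There are 2701 indicators.
For each fixed pair i < j, the values π(i) and π(j) are two distinct elements of {1, …, 74} in uniformly random order; by symmetry P[π(i) > π(j)] = 1/2.
By linearity: E[X] = 2701 · (1/2) = C(74, 2) · (1/2) = 2701/2 = 2701/2 ≈ 1350.500.

E[X] = 2701/2 = 1350.500.


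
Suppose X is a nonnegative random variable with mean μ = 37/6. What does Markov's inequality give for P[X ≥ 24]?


μ = E[X] = 37/6, a = 24.
Markov: P[X ≥ 24] ≤ μ/a = (37/6)/24 = 37/144.
Numerically: ≈ 0.25694.
(Since a = 24 > μ = 6.16667, the bound 37/144 is < 1 and informative.)

P[X ≥ 24] ≤ 37/144 ≈ 0.25694.


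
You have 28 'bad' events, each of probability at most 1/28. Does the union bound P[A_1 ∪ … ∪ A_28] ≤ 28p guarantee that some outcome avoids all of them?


Union bound: P[∪_{i=1}^{28} A_i] ≤ Σ_i P[A_i] ≤ 28·p = 28·(1/28) = 1.
Numerically: 1 ≈ 1.00000.
Is 1 < 1? NO.
Since the bound 1 is ≥ 1, the union bound is uninformative here; it does NOT by itself certify existence.

28·p = 1 ≈ 1.00000; existence NOT certified by the union bound.


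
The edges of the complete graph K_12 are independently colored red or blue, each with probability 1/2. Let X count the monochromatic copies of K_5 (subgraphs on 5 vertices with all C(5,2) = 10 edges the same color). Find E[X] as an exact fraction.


Let X = Σ_S X_S over the C(12, 5) = 792 subsets S of size 5, where X_S = 1 if the K_5 on S is monochromatic.
For a fixed S, the K_5 on S has C(5, 2) = 10 edges. P[all 10 edges red] = (1/2)^10, and likewise for blue, so P[monochromatic] = 2·(1/2)^10 = 2^{1 − 10} = 1/512.
By linearity of expectation: E[X] = C(12, 5) · 2^{1 − 10} = 792 · 1/512 = 99/64.
Numerically: E[X] ≈ 1.5469.

E[X] = C(12,5)·2^(1−C(5,2)) = 99/64 ≈ 1.5469.


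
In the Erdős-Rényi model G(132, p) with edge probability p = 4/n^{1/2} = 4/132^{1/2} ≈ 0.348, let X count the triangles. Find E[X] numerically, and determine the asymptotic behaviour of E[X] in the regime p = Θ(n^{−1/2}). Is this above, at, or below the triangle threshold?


Number of potential triangles: C(132, 3) = 374660.
Each occurs with probability p³ ≈ (0.348)³ ≈ 4.22006e-02.
By linearity: E[X] = C(132, 3)·p³ ≈ 374660 · 4.22006e-02 ≈ 15810.893.
Since α = 1/2 < 1, p = c/n^{1/2} ≫ 1/n is above the triangle threshold p ~ 1/n. Asymptotically E[X] ~ (c³/6)·n^{3(1−α)} = (4³/6)·n^{1.5} → ∞; triangles are abundant w.h.p.

E[X] ≈ 15810.893; in regime p = Θ(1/n^{1/2}) E[X] diverges (above the triangle threshold p ~ 1/n).


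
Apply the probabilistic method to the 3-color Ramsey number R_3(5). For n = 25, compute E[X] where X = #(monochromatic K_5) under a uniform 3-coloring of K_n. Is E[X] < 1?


E[X] = C(25, 5) · 3^{1 − 10} = 53130 · 3^{−9} = 53130/19683.
As a reduced fraction: E[X] = 17710/6561 ≈ 2.699284.
Is E[X] < 1? NO.
Since E[X] ≥ 1, the first-moment bound is inconclusive at n = 25; it does NOT by itself certify R_3(5) > 25.

E[X] = 17710/6561 ≈ 2.699284; E[X] ≥ 1; first-moment method inconclusive here.


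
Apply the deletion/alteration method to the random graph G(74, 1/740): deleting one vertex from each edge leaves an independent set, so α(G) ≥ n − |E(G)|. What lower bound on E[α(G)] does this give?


E[|E(G)|] = C(74, 2)·p = 2701 · (1/740) = 73/20.
E[α(G)] ≥ n − E[|E(G)|] = 74 − 73/20 = 1407/20.
Numerically: ≈ 70.3500.
(This is only a lower bound; the true E[α(G)] may be larger.)

E[α(G)] ≥ 1407/20 ≈ 70.3500.


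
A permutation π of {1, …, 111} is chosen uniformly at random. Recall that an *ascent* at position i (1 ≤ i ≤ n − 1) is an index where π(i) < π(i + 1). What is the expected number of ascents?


Write X = Σ X_I over i = 1, …, 110, with X_I the indicator of one ascent.
There are 110 indicators.
For each fixed i, the pair (π(i), π(i+1)) is a uniformly random ordered pair of distinct values from {1, …, 111}; by symmetry P[π(i) < π(i+1)] = 1/2.
By linearity: E[X] = 110 · (1/2) = (111 − 1) · (1/2) = 55 ≈ 55.000.

E[X] = 55 = 55.000.


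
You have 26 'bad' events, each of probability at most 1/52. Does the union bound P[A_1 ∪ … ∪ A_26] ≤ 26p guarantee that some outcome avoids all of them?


Union bound: P[∪_{i=1}^{26} A_i] ≤ Σ_i P[A_i] ≤ 26·p = 26·(1/52) = 1/2.
Numerically: 1/2 ≈ 0.50000.
Is 1/2 < 1? YES.
Since P[∪ A_i] ≤ 1/2 < 1, the complement has P[∩ A_i^c] ≥ 1 − 1/2 = 1/2 > 0, so some outcome avoids every A_i.

26·p = 1/2 ≈ 0.50000; existence CERTIFIED by the union bound.


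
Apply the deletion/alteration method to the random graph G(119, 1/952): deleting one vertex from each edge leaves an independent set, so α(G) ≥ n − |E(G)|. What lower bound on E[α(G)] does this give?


E[|E(G)|] = C(119, 2)·p = 7021 · (1/952) = 59/8.
E[α(G)] ≥ n − E[|E(G)|] = 119 − 59/8 = 893/8.
Numerically: ≈ 111.62500.
(This is only a lower bound; the true E[α(G)] may be larger.)

E[α(G)] ≥ 893/8 ≈ 111.62500.


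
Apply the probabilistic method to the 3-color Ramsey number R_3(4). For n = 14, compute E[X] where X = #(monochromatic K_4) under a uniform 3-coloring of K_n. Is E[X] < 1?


E[X] = C(14, 4) · 3^{1 − 6} = 1001 · 3^{−5} = 1001/243.
As a reduced fraction: E[X] = 1001/243 ≈ 4.1193416.
Is E[X] < 1? NO.
Since E[X] ≥ 1, the first-moment bound is inconclusive at n = 14; it does NOT by itself certify R_3(4) > 14.

E[X] = 1001/243 ≈ 4.1193416; E[X] ≥ 1; first-moment method inconclusive here.


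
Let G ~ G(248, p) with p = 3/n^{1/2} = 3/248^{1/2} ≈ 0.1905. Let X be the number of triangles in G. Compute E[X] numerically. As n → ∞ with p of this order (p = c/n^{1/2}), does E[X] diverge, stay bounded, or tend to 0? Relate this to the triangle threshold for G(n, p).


Number of potential triangles: C(248, 3) = 2511496.
Each occurs with probability p³ ≈ (0.1905)³ ≈ 6.913313e-03.
By linearity: E[X] = C(248, 3)·p³ ≈ 2511496 · 6.913313e-03 ≈ 17362.7589.
Since α = 1/2 < 1, p = c/n^{1/2} ≫ 1/n is above the triangle threshold p ~ 1/n. Asymptotically E[X] ~ (c³/6)·n^{3(1−α)} = (3³/6)·n^{1.5} → ∞; triangles are abundant w.h.p.

E[X] ≈ 17362.7589; in regime p = Θ(1/n^{1/2}) E[X] diverges (above the triangle threshold p ~ 1/n).


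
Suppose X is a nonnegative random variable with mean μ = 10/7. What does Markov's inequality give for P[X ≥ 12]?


μ = E[X] = 10/7, a = 12.
Markov: P[X ≥ 12] ≤ μ/a = (10/7)/12 = 5/42.
Numerically: ≈ 0.119048.
(Since a = 12 > μ = 1.428571, the bound 5/42 is < 1 and informative.)

P[X ≥ 12] ≤ 5/42 ≈ 0.119048.


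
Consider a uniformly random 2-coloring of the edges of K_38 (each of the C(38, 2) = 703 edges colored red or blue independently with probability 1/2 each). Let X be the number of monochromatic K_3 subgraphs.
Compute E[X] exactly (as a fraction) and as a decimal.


Let X = Σ_S X_S over the C(38, 3) = 8436 subsets S of size 3, where X_S = 1 if the K_3 on S is monochromatic.
For a fixed S, the K_3 on S has C(3, 2) = 3 edges. P[all 3 edges red] = (1/2)^3, and likewise for blue, so P[monochromatic] = 2·(1/2)^3 = 2^{1 − 3} = 1/4.
Summing: E[X] = C(38, 3) · 2^{1 − 3} = 8436 · 1/4 = 2109.
Numerically: E[X] ≈ 2109.000.

E[X] = C(38,3)·2^(1−C(3,2)) = 2109 ≈ 2109.000.


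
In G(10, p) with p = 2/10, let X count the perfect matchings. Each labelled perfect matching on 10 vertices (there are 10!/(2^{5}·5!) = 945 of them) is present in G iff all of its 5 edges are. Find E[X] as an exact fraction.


K_10 has 10!/(2^{5}·5!) = 945 labelled perfect matchings.
For each such perfect matching H, let X_H = 1 if all 5 edges of H are present in G. Then P[X_H = 1] = p^{5} = (1/5)^{5} = 1/3125.
Summing the indicators: E[X] = Σ_H E[X_H] = 945 · p^{5} = 945 · 1/3125 = 189/625.
Numerically: E[X] ≈ 0.3024.

E[X] = 945 · (1/5)^{5} = 189/625 ≈ 0.3024.
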